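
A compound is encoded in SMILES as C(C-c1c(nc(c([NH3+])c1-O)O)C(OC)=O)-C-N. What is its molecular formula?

Heavy atoms from the SMILES: 10 C, 3 N, 4 O.
Implicit hydrogens by atom environment:
  5 × C (aromatic): no H
  3 × C: 2 H each → 6
  2 × O: 1 H each → 2
  2 × O: no H
  1 × C: 3 H
  1 × C: no H
  1 × N (charge +1): 3 H
  1 × N: 2 H
  1 × N (aromatic): no H
  Total hydrogens = 16.
Net charge +1.
Molecular formula: C10H16N3O4+

C10H16N3O4+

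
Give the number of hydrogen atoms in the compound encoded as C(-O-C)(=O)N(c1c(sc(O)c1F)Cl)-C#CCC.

9

Hydrogens are implicit in SMILES; fill each atom to its normal valence:
  4 × C (aromatic): no H
  3 × C: no H
  2 × C: 3 H each → 6
  2 × O: no H
  1 × C: 2 H
  1 × Cl: no H
  1 × F: no H
  1 × N: no H
  1 × O: 1 H
  1 × S (aromatic): no H
  Total hydrogens = 9.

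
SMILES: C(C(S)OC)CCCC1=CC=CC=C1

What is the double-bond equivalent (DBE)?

Molecular formula from the SMILES: C12H18OS.
DoU = (2C + 2 + N − H − X)/2 = (2·12 + 2 + 0 − 18 − 0)/2 = 8/2 = 4.
(Structurally: 1 ring(s) + 3 π bond(s) = 4.)

4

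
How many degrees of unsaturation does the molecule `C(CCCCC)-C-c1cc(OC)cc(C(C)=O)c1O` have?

5

Molecular formula from the SMILES: C16H24O3.
DoU = (2C + 2 + N − H − X)/2 = (2·16 + 2 + 0 − 24 − 0)/2 = 10/2 = 5.
(Structurally: 1 ring(s) + 4 π bond(s) = 5.)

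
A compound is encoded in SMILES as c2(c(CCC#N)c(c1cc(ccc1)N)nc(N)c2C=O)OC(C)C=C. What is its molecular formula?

C19H20N4O2

Heavy atoms from the SMILES: 19 C, 4 N, 2 O.
Implicit hydrogens by atom environment:
  7 × C (aromatic): no H
  4 × C (aromatic): 1 H each → 4
  3 × C: 2 H each → 6
  3 × C: 1 H each → 3
  2 × N: 2 H each → 4
  2 × O: no H
  1 × C: 3 H
  1 × C: no H
  1 × N (aromatic): no H
  1 × N: no H
  Total hydrogens = 20.
Molecular formula: C19H20N4O2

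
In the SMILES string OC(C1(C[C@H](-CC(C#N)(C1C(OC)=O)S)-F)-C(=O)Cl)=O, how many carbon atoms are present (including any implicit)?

The symbol for carbon appears 11 times in the SMILES. (Cl is a single chlorine, not C + l.)

11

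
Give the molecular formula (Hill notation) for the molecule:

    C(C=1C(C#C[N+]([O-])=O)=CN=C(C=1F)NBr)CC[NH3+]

C10H11BrFN4O2+

Heavy atoms from the SMILES: 1 Br, 10 C, 1 F, 4 N, 2 O.
Implicit hydrogens by atom environment:
  4 × C (aromatic): no H
  3 × C: 2 H each → 6
  2 × C: no H
  1 × Br: no H
  1 × C (aromatic): 1 H
  1 × F: no H
  1 × N (charge +1): 3 H
  1 × N: 1 H
  1 × N (aromatic): no H
  1 × N (charge +1): no H
  1 × O: no H
  1 × O (charge -1): no H
  Total hydrogens = 11.
Net charge +1.
Molecular formula: C10H11BrFN4O2+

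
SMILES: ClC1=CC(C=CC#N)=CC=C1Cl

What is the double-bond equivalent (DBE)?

7

Molecular formula from the SMILES: C9H5Cl2N.
DoU = (2C + 2 + N − H − X)/2 = (2·9 + 2 + 1 − 5 − 2)/2 = 14/2 = 7.
(Structurally: 1 ring(s) + 6 π bond(s) = 7.)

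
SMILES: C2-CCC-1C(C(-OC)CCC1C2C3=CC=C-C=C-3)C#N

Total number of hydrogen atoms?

23

Hydrogens are implicit in SMILES; fill each atom to its normal valence:
  5 × C: 2 H each → 10
  5 × C: 1 H each → 5
  5 × C (aromatic): 1 H each → 5
  1 × C: 3 H
  1 × C: no H
  1 × C (aromatic): no H
  1 × N: no H
  1 × O: no H
  Total hydrogens = 23.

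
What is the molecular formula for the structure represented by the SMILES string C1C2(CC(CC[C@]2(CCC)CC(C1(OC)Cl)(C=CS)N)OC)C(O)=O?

C18H30ClNO4S

Heavy atoms from the SMILES: 18 C, 1 Cl, 1 N, 4 O, 1 S.
Implicit hydrogens by atom environment:
  7 × C: 2 H each → 14
  5 × C: no H
  3 × C: 3 H each → 9
  3 × C: 1 H each → 3
  3 × O: no H
  1 × Cl: no H
  1 × N: 2 H
  1 × O: 1 H
  1 × S: 1 H
  Total hydrogens = 30.
Molecular formula: C18H30ClNO4S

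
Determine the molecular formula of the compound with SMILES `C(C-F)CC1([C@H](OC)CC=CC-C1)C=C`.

Heavy atoms from the SMILES: 13 C, 1 F, 1 O.
Implicit hydrogens by atom environment:
  7 × C: 2 H each → 14
  4 × C: 1 H each → 4
  1 × C: 3 H
  1 × C: no H
  1 × F: no H
  1 × O: no H
  Total hydrogens = 21.
Molecular formula: C13H21FO

C13H21FO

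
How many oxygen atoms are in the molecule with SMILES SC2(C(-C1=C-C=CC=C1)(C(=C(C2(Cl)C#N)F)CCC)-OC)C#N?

The symbol for oxygen appears 1 time in the SMILES.

1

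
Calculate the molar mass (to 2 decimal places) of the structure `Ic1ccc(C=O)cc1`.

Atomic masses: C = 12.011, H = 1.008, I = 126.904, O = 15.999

Molecular formula: C7H5IO.
M = 7×12.011 + 5×1.008 + 1×126.904 + 1×15.999 = 232.02 g/mol.

232.02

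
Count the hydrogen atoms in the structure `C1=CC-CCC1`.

Hydrogens are implicit in SMILES; fill each atom to its normal valence:
  4 × C: 2 H each → 8
  2 × C: 1 H each → 2
  Total hydrogens = 10.

10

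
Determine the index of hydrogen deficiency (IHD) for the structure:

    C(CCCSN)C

Molecular formula from the SMILES: C5H13NS.
DoU = (2C + 2 + N − H − X)/2 = (2·5 + 2 + 1 − 13 − 0)/2 = 0/2 = 0.
(Structurally: 0 ring(s) + 0 π bond(s) = 0.)

0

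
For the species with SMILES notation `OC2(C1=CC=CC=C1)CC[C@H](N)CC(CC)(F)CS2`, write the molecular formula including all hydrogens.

C15H22FNOS

Heavy atoms from the SMILES: 15 C, 1 F, 1 N, 1 O, 1 S.
Implicit hydrogens by atom environment:
  5 × C: 2 H each → 10
  5 × C (aromatic): 1 H each → 5
  2 × C: no H
  1 × C: 3 H
  1 × C: 1 H
  1 × C (aromatic): no H
  1 × F: no H
  1 × N: 2 H
  1 × O: 1 H
  1 × S: no H
  Total hydrogens = 22.
Molecular formula: C15H22FNOS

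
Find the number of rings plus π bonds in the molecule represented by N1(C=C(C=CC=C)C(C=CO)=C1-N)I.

6

Molecular formula from the SMILES: C10H11IN2O.
DoU = (2C + 2 + N − H − X)/2 = (2·10 + 2 + 2 − 11 − 1)/2 = 12/2 = 6.
(Structurally: 1 ring(s) + 5 π bond(s) = 6.)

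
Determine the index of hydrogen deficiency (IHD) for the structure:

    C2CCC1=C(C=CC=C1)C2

Molecular formula from the SMILES: C10H12.
DoU = (2C + 2 + N − H − X)/2 = (2·10 + 2 + 0 − 12 − 0)/2 = 10/2 = 5.
(Structurally: 2 ring(s) + 3 π bond(s) = 5.)

5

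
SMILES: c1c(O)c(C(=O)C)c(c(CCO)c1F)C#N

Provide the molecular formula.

C11H10FNO3

Heavy atoms from the SMILES: 11 C, 1 F, 1 N, 3 O.
Implicit hydrogens by atom environment:
  5 × C (aromatic): no H
  2 × C: 2 H each → 4
  2 × C: no H
  2 × O: 1 H each → 2
  1 × C: 3 H
  1 × C (aromatic): 1 H
  1 × F: no H
  1 × N: no H
  1 × O: no H
  Total hydrogens = 10.
Molecular formula: C11H10FNO3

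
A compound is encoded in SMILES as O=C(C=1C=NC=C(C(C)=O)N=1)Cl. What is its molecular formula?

C7H5ClN2O2

Heavy atoms from the SMILES: 7 C, 1 Cl, 2 N, 2 O.
Implicit hydrogens by atom environment:
  2 × C (aromatic): 1 H each → 2
  2 × C (aromatic): no H
  2 × C: no H
  2 × N (aromatic): no H
  2 × O: no H
  1 × C: 3 H
  1 × Cl: no H
  Total hydrogens = 5.
Molecular formula: C7H5ClN2O2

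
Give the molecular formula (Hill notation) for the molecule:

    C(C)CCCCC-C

Heavy atoms from the SMILES: 8 C.
Implicit hydrogens by atom environment:
  6 × C: 2 H each → 12
  2 × C: 3 H each → 6
  Total hydrogens = 18.
Molecular formula: C8H18

C8H18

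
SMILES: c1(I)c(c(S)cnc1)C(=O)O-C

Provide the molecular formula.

C7H6INO2S

Heavy atoms from the SMILES: 7 C, 1 I, 1 N, 2 O, 1 S.
Implicit hydrogens by atom environment:
  3 × C (aromatic): no H
  2 × C (aromatic): 1 H each → 2
  2 × O: no H
  1 × C: 3 H
  1 × C: no H
  1 × I: no H
  1 × N (aromatic): no H
  1 × S: 1 H
  Total hydrogens = 6.
Molecular formula: C7H6INO2S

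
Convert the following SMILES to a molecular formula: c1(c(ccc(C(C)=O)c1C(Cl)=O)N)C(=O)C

Heavy atoms from the SMILES: 11 C, 1 Cl, 1 N, 3 O.
Implicit hydrogens by atom environment:
  4 × C (aromatic): no H
  3 × C: no H
  3 × O: no H
  2 × C: 3 H each → 6
  2 × C (aromatic): 1 H each → 2
  1 × Cl: no H
  1 × N: 2 H
  Total hydrogens = 10.
Molecular formula: C11H10ClNO3

C11H10ClNO3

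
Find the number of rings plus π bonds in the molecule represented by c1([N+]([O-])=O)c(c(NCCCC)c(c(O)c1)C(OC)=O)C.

6

Molecular formula from the SMILES: C13H18N2O5.
DoU = (2C + 2 + N − H − X)/2 = (2·13 + 2 + 2 − 18 − 0)/2 = 12/2 = 6.
(Structurally: 1 ring(s) + 5 π bond(s) = 6.)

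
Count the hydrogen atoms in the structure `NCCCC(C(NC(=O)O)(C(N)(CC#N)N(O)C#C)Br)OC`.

Hydrogens are implicit in SMILES; fill each atom to its normal valence:
  5 × C: no H
  4 × C: 2 H each → 8
  2 × C: 1 H each → 2
  2 × N: 2 H each → 4
  2 × N: no H
  2 × O: 1 H each → 2
  2 × O: no H
  1 × Br: no H
  1 × C: 3 H
  1 × N: 1 H
  Total hydrogens = 20.

20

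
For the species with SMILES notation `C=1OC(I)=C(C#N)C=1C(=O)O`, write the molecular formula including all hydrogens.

C6H2INO3

Heavy atoms from the SMILES: 6 C, 1 I, 1 N, 3 O.
Implicit hydrogens by atom environment:
  3 × C (aromatic): no H
  2 × C: no H
  1 × C (aromatic): 1 H
  1 × I: no H
  1 × N: no H
  1 × O: 1 H
  1 × O (aromatic): no H
  1 × O: no H
  Total hydrogens = 2.
Molecular formula: C6H2INO3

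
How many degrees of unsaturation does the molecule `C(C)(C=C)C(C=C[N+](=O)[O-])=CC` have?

Molecular formula from the SMILES: C9H13NO2.
DoU = (2C + 2 + N − H − X)/2 = (2·9 + 2 + 1 − 13 − 0)/2 = 8/2 = 4.
(Structurally: 0 ring(s) + 4 π bond(s) = 4.)

4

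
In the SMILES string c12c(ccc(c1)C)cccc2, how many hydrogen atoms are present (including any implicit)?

Hydrogens are implicit in SMILES; fill each atom to its normal valence:
  7 × C (aromatic): 1 H each → 7
  3 × C (aromatic): no H
  1 × C: 3 H
  Total hydrogens = 10.

10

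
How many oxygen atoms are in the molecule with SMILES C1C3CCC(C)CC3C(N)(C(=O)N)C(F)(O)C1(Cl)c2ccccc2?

The symbol for oxygen appears 2 times in the SMILES.

2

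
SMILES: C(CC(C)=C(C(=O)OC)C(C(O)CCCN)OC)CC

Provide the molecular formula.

C15H29NO4

Heavy atoms from the SMILES: 15 C, 1 N, 4 O.
Implicit hydrogens by atom environment:
  6 × C: 2 H each → 12
  4 × C: 3 H each → 12
  3 × C: no H
  3 × O: no H
  2 × C: 1 H each → 2
  1 × N: 2 H
  1 × O: 1 H
  Total hydrogens = 29.
Molecular formula: C15H29NO4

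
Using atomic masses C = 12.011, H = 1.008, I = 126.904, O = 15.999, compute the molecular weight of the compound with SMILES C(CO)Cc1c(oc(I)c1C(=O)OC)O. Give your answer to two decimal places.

Molecular formula: C9H11IO5.
M = 9×12.011 + 11×1.008 + 1×126.904 + 5×15.999 = 326.09 g/mol.

326.09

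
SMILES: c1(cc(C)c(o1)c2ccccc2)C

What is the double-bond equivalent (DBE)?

7

Molecular formula from the SMILES: C12H12O.
DoU = (2C + 2 + N − H − X)/2 = (2·12 + 2 + 0 − 12 − 0)/2 = 14/2 = 7.
(Structurally: 2 ring(s) + 5 π bond(s) = 7.)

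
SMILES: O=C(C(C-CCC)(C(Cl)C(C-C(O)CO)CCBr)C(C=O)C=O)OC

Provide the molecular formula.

Heavy atoms from the SMILES: 1 Br, 17 C, 1 Cl, 6 O.
Implicit hydrogens by atom environment:
  7 × C: 2 H each → 14
  6 × C: 1 H each → 6
  4 × O: no H
  2 × C: 3 H each → 6
  2 × C: no H
  2 × O: 1 H each → 2
  1 × Br: no H
  1 × Cl: no H
  Total hydrogens = 28.
Molecular formula: C17H28BrClO6

C17H28BrClO6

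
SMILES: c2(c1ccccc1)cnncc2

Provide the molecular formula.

C10H8N2

Heavy atoms from the SMILES: 10 C, 2 N.
Implicit hydrogens by atom environment:
  8 × C (aromatic): 1 H each → 8
  2 × C (aromatic): no H
  2 × N (aromatic): no H
  Total hydrogens = 8.
Molecular formula: C10H8N2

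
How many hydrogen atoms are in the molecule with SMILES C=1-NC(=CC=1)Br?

4

Hydrogens are implicit in SMILES; fill each atom to its normal valence:
  3 × C (aromatic): 1 H each → 3
  1 × Br: no H
  1 × C (aromatic): no H
  1 × N (aromatic): 1 H
  Total hydrogens = 4.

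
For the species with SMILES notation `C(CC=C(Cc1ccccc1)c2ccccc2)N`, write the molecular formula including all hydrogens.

Heavy atoms from the SMILES: 17 C, 1 N.
Implicit hydrogens by atom environment:
  10 × C (aromatic): 1 H each → 10
  3 × C: 2 H each → 6
  2 × C (aromatic): no H
  1 × C: 1 H
  1 × C: no H
  1 × N: 2 H
  Total hydrogens = 19.
Molecular formula: C17H19N

C17H19N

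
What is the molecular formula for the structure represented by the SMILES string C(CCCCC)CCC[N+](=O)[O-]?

Heavy atoms from the SMILES: 9 C, 1 N, 2 O.
Implicit hydrogens by atom environment:
  8 × C: 2 H each → 16
  1 × C: 3 H
  1 × N (charge +1): no H
  1 × O: no H
  1 × O (charge -1): no H
  Total hydrogens = 19.
Molecular formula: C9H19NO2

C9H19NO2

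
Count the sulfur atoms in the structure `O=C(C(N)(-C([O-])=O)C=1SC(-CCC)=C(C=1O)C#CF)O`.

The symbol for sulfur appears 1 time in the SMILES.

1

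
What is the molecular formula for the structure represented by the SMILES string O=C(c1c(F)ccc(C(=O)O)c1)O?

C8H5FO4

Heavy atoms from the SMILES: 8 C, 1 F, 4 O.
Implicit hydrogens by atom environment:
  3 × C (aromatic): 1 H each → 3
  3 × C (aromatic): no H
  2 × C: no H
  2 × O: 1 H each → 2
  2 × O: no H
  1 × F: no H
  Total hydrogens = 5.
Molecular formula: C8H5FO4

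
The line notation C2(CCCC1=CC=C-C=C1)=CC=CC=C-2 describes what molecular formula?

C15H16

Heavy atoms from the SMILES: 15 C.
Implicit hydrogens by atom environment:
  10 × C (aromatic): 1 H each → 10
  3 × C: 2 H each → 6
  2 × C (aromatic): no H
  Total hydrogens = 16.
Molecular formula: C15H16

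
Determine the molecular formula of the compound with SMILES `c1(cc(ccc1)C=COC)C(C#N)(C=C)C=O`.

Heavy atoms from the SMILES: 14 C, 1 N, 2 O.
Implicit hydrogens by atom environment:
  4 × C (aromatic): 1 H each → 4
  4 × C: 1 H each → 4
  2 × C (aromatic): no H
  2 × C: no H
  2 × O: no H
  1 × C: 3 H
  1 × C: 2 H
  1 × N: no H
  Total hydrogens = 13.
Molecular formula: C14H13NO2

C14H13NO2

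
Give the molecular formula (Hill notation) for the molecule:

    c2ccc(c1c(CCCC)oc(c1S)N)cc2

Heavy atoms from the SMILES: 14 C, 1 N, 1 O, 1 S.
Implicit hydrogens by atom environment:
  5 × C (aromatic): 1 H each → 5
  5 × C (aromatic): no H
  3 × C: 2 H each → 6
  1 × C: 3 H
  1 × N: 2 H
  1 × O (aromatic): no H
  1 × S: 1 H
  Total hydrogens = 17.
Molecular formula: C14H17NOS

C14H17NOS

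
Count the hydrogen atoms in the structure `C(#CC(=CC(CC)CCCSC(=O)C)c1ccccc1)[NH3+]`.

24

Hydrogens are implicit in SMILES; fill each atom to its normal valence:
  5 × C (aromatic): 1 H each → 5
  4 × C: 2 H each → 8
  4 × C: no H
  2 × C: 3 H each → 6
  2 × C: 1 H each → 2
  1 × C (aromatic): no H
  1 × N (charge +1): 3 H
  1 × O: no H
  1 × S: no H
  Total hydrogens = 24.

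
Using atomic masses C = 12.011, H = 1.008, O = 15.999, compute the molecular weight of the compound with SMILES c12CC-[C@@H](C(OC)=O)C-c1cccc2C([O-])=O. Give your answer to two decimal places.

233.24

Molecular formula: C13H13O4-.
M = 13×12.011 + 13×1.008 + 4×15.999 = 233.24 g/mol.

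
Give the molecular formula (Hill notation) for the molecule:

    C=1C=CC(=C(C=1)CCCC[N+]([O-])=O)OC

Heavy atoms from the SMILES: 11 C, 1 N, 3 O.
Implicit hydrogens by atom environment:
  4 × C: 2 H each → 8
  4 × C (aromatic): 1 H each → 4
  2 × C (aromatic): no H
  2 × O: no H
  1 × C: 3 H
  1 × N (charge +1): no H
  1 × O (charge -1): no H
  Total hydrogens = 15.
Molecular formula: C11H15NO3

C11H15NO3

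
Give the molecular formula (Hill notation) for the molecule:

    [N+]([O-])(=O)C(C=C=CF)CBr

C5H5BrFNO2

Heavy atoms from the SMILES: 1 Br, 5 C, 1 F, 1 N, 2 O.
Implicit hydrogens by atom environment:
  3 × C: 1 H each → 3
  1 × Br: no H
  1 × C: 2 H
  1 × C: no H
  1 × F: no H
  1 × N (charge +1): no H
  1 × O: no H
  1 × O (charge -1): no H
  Total hydrogens = 5.
Molecular formula: C5H5BrFNO2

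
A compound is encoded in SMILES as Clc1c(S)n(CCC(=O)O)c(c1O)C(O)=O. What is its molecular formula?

Heavy atoms from the SMILES: 8 C, 1 Cl, 1 N, 5 O, 1 S.
Implicit hydrogens by atom environment:
  4 × C (aromatic): no H
  3 × O: 1 H each → 3
  2 × C: 2 H each → 4
  2 × C: no H
  2 × O: no H
  1 × Cl: no H
  1 × N (aromatic): no H
  1 × S: 1 H
  Total hydrogens = 8.
Molecular formula: C8H8ClNO5S

C8H8ClNO5S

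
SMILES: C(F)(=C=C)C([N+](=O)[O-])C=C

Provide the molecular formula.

Heavy atoms from the SMILES: 6 C, 1 F, 1 N, 2 O.
Implicit hydrogens by atom environment:
  2 × C: 2 H each → 4
  2 × C: 1 H each → 2
  2 × C: no H
  1 × F: no H
  1 × N (charge +1): no H
  1 × O: no H
  1 × O (charge -1): no H
  Total hydrogens = 6.
Molecular formula: C6H6FNO2

C6H6FNO2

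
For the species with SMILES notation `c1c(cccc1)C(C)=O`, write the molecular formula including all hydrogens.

Heavy atoms from the SMILES: 8 C, 1 O.
Implicit hydrogens by atom environment:
  5 × C (aromatic): 1 H each → 5
  1 × C: 3 H
  1 × C (aromatic): no H
  1 × C: no H
  1 × O: no H
  Total hydrogens = 8.
Molecular formula: C8H8O

C8H8O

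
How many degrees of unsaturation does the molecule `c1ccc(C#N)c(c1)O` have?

Molecular formula from the SMILES: C7H5NO.
DoU = (2C + 2 + N − H − X)/2 = (2·7 + 2 + 1 − 5 − 0)/2 = 12/2 = 6.
(Structurally: 1 ring(s) + 5 π bond(s) = 6.)

6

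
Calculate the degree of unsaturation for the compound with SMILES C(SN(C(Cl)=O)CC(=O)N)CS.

Molecular formula from the SMILES: C5H9ClN2O2S2.
DoU = (2C + 2 + N − H − X)/2 = (2·5 + 2 + 2 − 9 − 1)/2 = 4/2 = 2.
(Structurally: 0 ring(s) + 2 π bond(s) = 2.)

2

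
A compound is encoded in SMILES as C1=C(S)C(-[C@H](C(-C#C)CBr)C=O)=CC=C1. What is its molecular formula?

C12H11BrOS

Heavy atoms from the SMILES: 1 Br, 12 C, 1 O, 1 S.
Implicit hydrogens by atom environment:
  4 × C: 1 H each → 4
  4 × C (aromatic): 1 H each → 4
  2 × C (aromatic): no H
  1 × Br: no H
  1 × C: 2 H
  1 × C: no H
  1 × O: no H
  1 × S: 1 H
  Total hydrogens = 11.
Molecular formula: C12H11BrOS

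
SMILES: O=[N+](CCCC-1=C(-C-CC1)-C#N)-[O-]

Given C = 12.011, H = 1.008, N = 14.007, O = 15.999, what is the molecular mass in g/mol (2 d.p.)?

180.21

Molecular formula: C9H12N2O2.
M = 9×12.011 + 12×1.008 + 2×14.007 + 2×15.999 = 180.21 g/mol.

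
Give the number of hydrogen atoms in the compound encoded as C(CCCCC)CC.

18

Hydrogens are implicit in SMILES; fill each atom to its normal valence:
  6 × C: 2 H each → 12
  2 × C: 3 H each → 6
  Total hydrogens = 18.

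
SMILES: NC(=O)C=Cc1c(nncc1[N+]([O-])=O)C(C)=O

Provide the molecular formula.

Heavy atoms from the SMILES: 9 C, 4 N, 4 O.
Implicit hydrogens by atom environment:
  3 × C (aromatic): no H
  3 × O: no H
  2 × C: 1 H each → 2
  2 × C: no H
  2 × N (aromatic): no H
  1 × C: 3 H
  1 × C (aromatic): 1 H
  1 × N: 2 H
  1 × N (charge +1): no H
  1 × O (charge -1): no H
  Total hydrogens = 8.
Molecular formula: C9H8N4O4

C9H8N4O4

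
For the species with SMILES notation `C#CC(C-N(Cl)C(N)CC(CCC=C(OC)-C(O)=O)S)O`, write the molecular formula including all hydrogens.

Heavy atoms from the SMILES: 13 C, 1 Cl, 2 N, 4 O, 1 S.
Implicit hydrogens by atom environment:
  5 × C: 1 H each → 5
  4 × C: 2 H each → 8
  3 × C: no H
  2 × O: 1 H each → 2
  2 × O: no H
  1 × C: 3 H
  1 × Cl: no H
  1 × N: 2 H
  1 × N: no H
  1 × S: 1 H
  Total hydrogens = 21.
Molecular formula: C13H21ClN2O4S

C13H21ClN2O4S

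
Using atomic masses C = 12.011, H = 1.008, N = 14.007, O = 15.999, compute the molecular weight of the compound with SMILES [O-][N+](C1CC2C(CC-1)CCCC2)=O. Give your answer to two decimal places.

183.25

Molecular formula: C10H17NO2.
M = 10×12.011 + 17×1.008 + 1×14.007 + 2×15.999 = 183.25 g/mol.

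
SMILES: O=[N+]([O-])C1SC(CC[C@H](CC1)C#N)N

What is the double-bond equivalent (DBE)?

Molecular formula from the SMILES: C8H13N3O2S.
DoU = (2C + 2 + N − H − X)/2 = (2·8 + 2 + 3 − 13 − 0)/2 = 8/2 = 4.
(Structurally: 1 ring(s) + 3 π bond(s) = 4.)

4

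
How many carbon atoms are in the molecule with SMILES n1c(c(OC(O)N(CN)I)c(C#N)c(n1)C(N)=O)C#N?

9

The symbol for carbon appears 9 times in the SMILES. Lowercase c denotes aromatic carbon and counts toward C.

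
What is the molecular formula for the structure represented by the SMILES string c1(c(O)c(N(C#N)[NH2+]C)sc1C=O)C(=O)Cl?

C8H7ClN3O3S+

Heavy atoms from the SMILES: 8 C, 1 Cl, 3 N, 3 O, 1 S.
Implicit hydrogens by atom environment:
  4 × C (aromatic): no H
  2 × C: no H
  2 × N: no H
  2 × O: no H
  1 × C: 3 H
  1 × C: 1 H
  1 × Cl: no H
  1 × N (charge +1): 2 H
  1 × O: 1 H
  1 × S (aromatic): no H
  Total hydrogens = 7.
Net charge +1.
Molecular formula: C8H7ClN3O3S+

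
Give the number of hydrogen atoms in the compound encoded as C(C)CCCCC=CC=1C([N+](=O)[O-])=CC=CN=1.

Hydrogens are implicit in SMILES; fill each atom to its normal valence:
  5 × C: 2 H each → 10
  3 × C (aromatic): 1 H each → 3
  2 × C: 1 H each → 2
  2 × C (aromatic): no H
  1 × C: 3 H
  1 × N (aromatic): no H
  1 × N (charge +1): no H
  1 × O: no H
  1 × O (charge -1): no H
  Total hydrogens = 18.

18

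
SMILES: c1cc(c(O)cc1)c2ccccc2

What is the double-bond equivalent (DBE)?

8

Molecular formula from the SMILES: C12H10O.
DoU = (2C + 2 + N − H − X)/2 = (2·12 + 2 + 0 − 10 − 0)/2 = 16/2 = 8.
(Structurally: 2 ring(s) + 6 π bond(s) = 8.)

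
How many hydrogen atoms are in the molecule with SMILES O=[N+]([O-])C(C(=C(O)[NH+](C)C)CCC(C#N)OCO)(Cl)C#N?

16

Hydrogens are implicit in SMILES; fill each atom to its normal valence:
  5 × C: no H
  3 × C: 2 H each → 6
  2 × C: 3 H each → 6
  2 × N: no H
  2 × O: 1 H each → 2
  2 × O: no H
  1 × C: 1 H
  1 × Cl: no H
  1 × N (charge +1): 1 H
  1 × N (charge +1): no H
  1 × O (charge -1): no H
  Total hydrogens = 16.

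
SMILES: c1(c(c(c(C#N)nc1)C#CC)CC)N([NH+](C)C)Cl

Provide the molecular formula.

Heavy atoms from the SMILES: 13 C, 1 Cl, 4 N.
Implicit hydrogens by atom environment:
  4 × C: 3 H each → 12
  4 × C (aromatic): no H
  3 × C: no H
  2 × N: no H
  1 × C: 2 H
  1 × C (aromatic): 1 H
  1 × Cl: no H
  1 × N (charge +1): 1 H
  1 × N (aromatic): no H
  Total hydrogens = 16.
Net charge +1.
Molecular formula: C13H16ClN4+

C13H16ClN4+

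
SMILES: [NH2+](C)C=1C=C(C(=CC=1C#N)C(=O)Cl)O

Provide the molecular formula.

Heavy atoms from the SMILES: 9 C, 1 Cl, 2 N, 2 O.
Implicit hydrogens by atom environment:
  4 × C (aromatic): no H
  2 × C (aromatic): 1 H each → 2
  2 × C: no H
  1 × C: 3 H
  1 × Cl: no H
  1 × N (charge +1): 2 H
  1 × N: no H
  1 × O: 1 H
  1 × O: no H
  Total hydrogens = 8.
Net charge +1.
Molecular formula: C9H8ClN2O2+

C9H8ClN2O2+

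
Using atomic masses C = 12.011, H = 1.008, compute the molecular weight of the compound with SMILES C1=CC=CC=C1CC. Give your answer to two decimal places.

106.17

Molecular formula: C8H10.
M = 8×12.011 + 10×1.008 = 106.17 g/mol.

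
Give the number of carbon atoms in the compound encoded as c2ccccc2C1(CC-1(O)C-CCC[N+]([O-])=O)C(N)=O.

The symbol for carbon appears 14 times in the SMILES. Lowercase c denotes aromatic carbon and counts toward C.

14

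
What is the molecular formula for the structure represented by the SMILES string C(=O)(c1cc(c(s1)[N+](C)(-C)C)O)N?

C8H13N2O2S+

Heavy atoms from the SMILES: 8 C, 2 N, 2 O, 1 S.
Implicit hydrogens by atom environment:
  3 × C: 3 H each → 9
  3 × C (aromatic): no H
  1 × C (aromatic): 1 H
  1 × C: no H
  1 × N: 2 H
  1 × N (charge +1): no H
  1 × O: 1 H
  1 × O: no H
  1 × S (aromatic): no H
  Total hydrogens = 13.
Net charge +1.
Molecular formula: C8H13N2O2S+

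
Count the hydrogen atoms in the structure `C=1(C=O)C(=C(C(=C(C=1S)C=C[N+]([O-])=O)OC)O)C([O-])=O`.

Hydrogens are implicit in SMILES; fill each atom to its normal valence:
  6 × C (aromatic): no H
  4 × O: no H
  3 × C: 1 H each → 3
  2 × O (charge -1): no H
  1 × C: 3 H
  1 × C: no H
  1 × N (charge +1): no H
  1 × O: 1 H
  1 × S: 1 H
  Total hydrogens = 8.

8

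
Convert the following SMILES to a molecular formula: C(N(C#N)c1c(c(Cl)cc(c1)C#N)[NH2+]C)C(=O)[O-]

C11H9ClN4O2

Heavy atoms from the SMILES: 11 C, 1 Cl, 4 N, 2 O.
Implicit hydrogens by atom environment:
  4 × C (aromatic): no H
  3 × C: no H
  3 × N: no H
  2 × C (aromatic): 1 H each → 2
  1 × C: 3 H
  1 × C: 2 H
  1 × Cl: no H
  1 × N (charge +1): 2 H
  1 × O: no H
  1 × O (charge -1): no H
  Total hydrogens = 9.
Molecular formula: C11H9ClN4O2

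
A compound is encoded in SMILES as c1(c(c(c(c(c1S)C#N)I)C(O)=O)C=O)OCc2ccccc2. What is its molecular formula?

C16H10INO4S

Heavy atoms from the SMILES: 16 C, 1 I, 1 N, 4 O, 1 S.
Implicit hydrogens by atom environment:
  7 × C (aromatic): no H
  5 × C (aromatic): 1 H each → 5
  3 × O: no H
  2 × C: no H
  1 × C: 2 H
  1 × C: 1 H
  1 × I: no H
  1 × N: no H
  1 × O: 1 H
  1 × S: 1 H
  Total hydrogens = 10.
Molecular formula: C16H10INO4S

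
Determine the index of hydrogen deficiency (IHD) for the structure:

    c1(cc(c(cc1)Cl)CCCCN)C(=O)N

Molecular formula from the SMILES: C11H15ClN2O.
DoU = (2C + 2 + N − H − X)/2 = (2·11 + 2 + 2 − 15 − 1)/2 = 10/2 = 5.
(Structurally: 1 ring(s) + 4 π bond(s) = 5.)

5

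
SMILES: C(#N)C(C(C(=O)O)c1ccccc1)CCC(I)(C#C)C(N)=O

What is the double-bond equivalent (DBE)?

10

Molecular formula from the SMILES: C16H15IN2O3.
DoU = (2C + 2 + N − H − X)/2 = (2·16 + 2 + 2 − 15 − 1)/2 = 20/2 = 10.
(Structurally: 1 ring(s) + 9 π bond(s) = 10.)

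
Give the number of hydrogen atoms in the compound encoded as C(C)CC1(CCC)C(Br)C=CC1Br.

Hydrogens are implicit in SMILES; fill each atom to its normal valence:
  4 × C: 2 H each → 8
  4 × C: 1 H each → 4
  2 × Br: no H
  2 × C: 3 H each → 6
  1 × C: no H
  Total hydrogens = 18.

18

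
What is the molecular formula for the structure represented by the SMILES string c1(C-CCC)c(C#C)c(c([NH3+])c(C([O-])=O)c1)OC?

C14H17NO3

Heavy atoms from the SMILES: 14 C, 1 N, 3 O.
Implicit hydrogens by atom environment:
  5 × C (aromatic): no H
  3 × C: 2 H each → 6
  2 × C: 3 H each → 6
  2 × C: no H
  2 × O: no H
  1 × C (aromatic): 1 H
  1 × C: 1 H
  1 × N (charge +1): 3 H
  1 × O (charge -1): no H
  Total hydrogens = 17.
Molecular formula: C14H17NO3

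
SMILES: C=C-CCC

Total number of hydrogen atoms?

10

Hydrogens are implicit in SMILES; fill each atom to its normal valence:
  3 × C: 2 H each → 6
  1 × C: 3 H
  1 × C: 1 H
  Total hydrogens = 10.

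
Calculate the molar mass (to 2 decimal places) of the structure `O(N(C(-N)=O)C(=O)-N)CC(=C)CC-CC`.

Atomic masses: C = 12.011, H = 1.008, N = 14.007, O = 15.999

215.25

Molecular formula: C9H17N3O3.
M = 9×12.011 + 17×1.008 + 3×14.007 + 3×15.999 = 215.25 g/mol.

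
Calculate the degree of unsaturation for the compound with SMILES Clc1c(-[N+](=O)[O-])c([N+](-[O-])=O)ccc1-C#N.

Molecular formula from the SMILES: C7H2ClN3O4.
DoU = (2C + 2 + N − H − X)/2 = (2·7 + 2 + 3 − 2 − 1)/2 = 16/2 = 8.
(Structurally: 1 ring(s) + 7 π bond(s) = 8.)

8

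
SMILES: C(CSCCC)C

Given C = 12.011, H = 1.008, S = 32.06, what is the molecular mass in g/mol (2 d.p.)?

118.24

Molecular formula: C6H14S.
M = 6×12.011 + 14×1.008 + 1×32.06 = 118.24 g/mol.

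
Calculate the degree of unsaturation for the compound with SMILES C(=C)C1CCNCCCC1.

Molecular formula from the SMILES: C9H17N.
DoU = (2C + 2 + N − H − X)/2 = (2·9 + 2 + 1 − 17 − 0)/2 = 4/2 = 2.
(Structurally: 1 ring(s) + 1 π bond(s) = 2.)

2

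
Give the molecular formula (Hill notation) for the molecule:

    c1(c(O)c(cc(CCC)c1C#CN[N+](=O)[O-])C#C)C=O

C14H12N2O4

Heavy atoms from the SMILES: 14 C, 2 N, 4 O.
Implicit hydrogens by atom environment:
  5 × C (aromatic): no H
  3 × C: no H
  2 × C: 2 H each → 4
  2 × C: 1 H each → 2
  2 × O: no H
  1 × C: 3 H
  1 × C (aromatic): 1 H
  1 × N: 1 H
  1 × N (charge +1): no H
  1 × O: 1 H
  1 × O (charge -1): no H
  Total hydrogens = 12.
Molecular formula: C14H12N2O4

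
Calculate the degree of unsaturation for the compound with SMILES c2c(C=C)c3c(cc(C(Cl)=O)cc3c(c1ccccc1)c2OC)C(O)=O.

14

Molecular formula from the SMILES: C21H15ClO4.
DoU = (2C + 2 + N − H − X)/2 = (2·21 + 2 + 0 − 15 − 1)/2 = 28/2 = 14.
(Structurally: 3 ring(s) + 11 π bond(s) = 14.)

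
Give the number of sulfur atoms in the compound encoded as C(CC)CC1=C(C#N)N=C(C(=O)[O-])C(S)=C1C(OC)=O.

1

The symbol for sulfur appears 1 time in the SMILES.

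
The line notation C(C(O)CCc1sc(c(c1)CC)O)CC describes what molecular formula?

Heavy atoms from the SMILES: 12 C, 2 O, 1 S.
Implicit hydrogens by atom environment:
  5 × C: 2 H each → 10
  3 × C (aromatic): no H
  2 × C: 3 H each → 6
  2 × O: 1 H each → 2
  1 × C (aromatic): 1 H
  1 × C: 1 H
  1 × S (aromatic): no H
  Total hydrogens = 20.
Molecular formula: C12H20O2S

C12H20O2S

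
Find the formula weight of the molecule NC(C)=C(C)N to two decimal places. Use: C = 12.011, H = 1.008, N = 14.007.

Molecular formula: C4H10N2.
M = 4×12.011 + 10×1.008 + 2×14.007 = 86.14 g/mol.

86.14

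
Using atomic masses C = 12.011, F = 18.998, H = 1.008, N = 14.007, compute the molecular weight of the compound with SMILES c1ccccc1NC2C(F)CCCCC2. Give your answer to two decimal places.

Molecular formula: C13H18FN.
M = 13×12.011 + 1×18.998 + 18×1.008 + 1×14.007 = 207.29 g/mol.

207.29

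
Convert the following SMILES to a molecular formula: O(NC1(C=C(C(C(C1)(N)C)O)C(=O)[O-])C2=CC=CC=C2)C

C15H19N2O4-

Heavy atoms from the SMILES: 15 C, 2 N, 4 O.
Implicit hydrogens by atom environment:
  5 × C (aromatic): 1 H each → 5
  4 × C: no H
  2 × C: 3 H each → 6
  2 × C: 1 H each → 2
  2 × O: no H
  1 × C: 2 H
  1 × C (aromatic): no H
  1 × N: 2 H
  1 × N: 1 H
  1 × O: 1 H
  1 × O (charge -1): no H
  Total hydrogens = 19.
Net charge -1.
Molecular formula: C15H19N2O4-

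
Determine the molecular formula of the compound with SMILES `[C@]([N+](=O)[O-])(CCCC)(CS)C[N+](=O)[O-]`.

Heavy atoms from the SMILES: 7 C, 2 N, 4 O, 1 S.
Implicit hydrogens by atom environment:
  5 × C: 2 H each → 10
  2 × N (charge +1): no H
  2 × O: no H
  2 × O (charge -1): no H
  1 × C: 3 H
  1 × C: no H
  1 × S: 1 H
  Total hydrogens = 14.
Molecular formula: C7H14N2O4S

C7H14N2O4S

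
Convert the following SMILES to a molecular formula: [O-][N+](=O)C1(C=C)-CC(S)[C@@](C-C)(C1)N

Heavy atoms from the SMILES: 9 C, 2 N, 2 O, 1 S.
Implicit hydrogens by atom environment:
  4 × C: 2 H each → 8
  2 × C: 1 H each → 2
  2 × C: no H
  1 × C: 3 H
  1 × N: 2 H
  1 × N (charge +1): no H
  1 × O: no H
  1 × O (charge -1): no H
  1 × S: 1 H
  Total hydrogens = 16.
Molecular formula: C9H16N2O2S

C9H16N2O2S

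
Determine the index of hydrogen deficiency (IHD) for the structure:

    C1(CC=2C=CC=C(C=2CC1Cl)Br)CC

5

Molecular formula from the SMILES: C12H14BrCl.
DoU = (2C + 2 + N − H − X)/2 = (2·12 + 2 + 0 − 14 − 2)/2 = 10/2 = 5.
(Structurally: 2 ring(s) + 3 π bond(s) = 5.)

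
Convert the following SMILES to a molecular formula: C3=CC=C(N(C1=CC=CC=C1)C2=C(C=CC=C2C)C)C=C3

C20H19N

Heavy atoms from the SMILES: 20 C, 1 N.
Implicit hydrogens by atom environment:
  13 × C (aromatic): 1 H each → 13
  5 × C (aromatic): no H
  2 × C: 3 H each → 6
  1 × N: no H
  Total hydrogens = 19.
Molecular formula: C20H19N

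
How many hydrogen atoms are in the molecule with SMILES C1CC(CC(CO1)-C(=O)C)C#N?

13

Hydrogens are implicit in SMILES; fill each atom to its normal valence:
  4 × C: 2 H each → 8
  2 × C: 1 H each → 2
  2 × C: no H
  2 × O: no H
  1 × C: 3 H
  1 × N: no H
  Total hydrogens = 13.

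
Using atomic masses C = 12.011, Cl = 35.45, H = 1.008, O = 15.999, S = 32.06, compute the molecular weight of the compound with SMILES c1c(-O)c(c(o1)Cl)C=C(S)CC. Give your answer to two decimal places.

204.67

Molecular formula: C8H9ClO2S.
M = 8×12.011 + 1×35.45 + 9×1.008 + 2×15.999 + 1×32.06 = 204.67 g/mol.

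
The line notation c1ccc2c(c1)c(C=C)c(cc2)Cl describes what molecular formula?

Heavy atoms from the SMILES: 12 C, 1 Cl.
Implicit hydrogens by atom environment:
  6 × C (aromatic): 1 H each → 6
  4 × C (aromatic): no H
  1 × C: 2 H
  1 × C: 1 H
  1 × Cl: no H
  Total hydrogens = 9.
Molecular formula: C12H9Cl

C12H9Cl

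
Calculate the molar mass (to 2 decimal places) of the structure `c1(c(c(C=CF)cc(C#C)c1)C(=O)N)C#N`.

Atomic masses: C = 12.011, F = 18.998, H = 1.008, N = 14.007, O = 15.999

Molecular formula: C12H7FN2O.
M = 12×12.011 + 1×18.998 + 7×1.008 + 2×14.007 + 1×15.999 = 214.20 g/mol.

214.20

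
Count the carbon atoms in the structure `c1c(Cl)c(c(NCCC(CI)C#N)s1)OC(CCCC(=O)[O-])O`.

The symbol for carbon appears 14 times in the SMILES. Lowercase c denotes aromatic carbon and counts toward C.

14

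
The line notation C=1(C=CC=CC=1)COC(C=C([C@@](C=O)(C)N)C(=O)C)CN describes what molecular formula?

Heavy atoms from the SMILES: 16 C, 2 N, 3 O.
Implicit hydrogens by atom environment:
  5 × C (aromatic): 1 H each → 5
  3 × C: 1 H each → 3
  3 × C: no H
  3 × O: no H
  2 × C: 3 H each → 6
  2 × C: 2 H each → 4
  2 × N: 2 H each → 4
  1 × C (aromatic): no H
  Total hydrogens = 22.
Molecular formula: C16H22N2O3

C16H22N2O3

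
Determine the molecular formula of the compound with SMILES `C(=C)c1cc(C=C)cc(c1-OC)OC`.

C12H14O2

Heavy atoms from the SMILES: 12 C, 2 O.
Implicit hydrogens by atom environment:
  4 × C (aromatic): no H
  2 × C: 3 H each → 6
  2 × C: 2 H each → 4
  2 × C (aromatic): 1 H each → 2
  2 × C: 1 H each → 2
  2 × O: no H
  Total hydrogens = 14.
Molecular formula: C12H14O2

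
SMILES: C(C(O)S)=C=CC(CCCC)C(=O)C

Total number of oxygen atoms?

The symbol for oxygen appears 2 times in the SMILES.

2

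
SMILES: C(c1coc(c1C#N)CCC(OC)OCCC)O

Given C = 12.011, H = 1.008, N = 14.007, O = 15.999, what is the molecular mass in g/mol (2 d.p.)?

Molecular formula: C13H19NO4.
M = 13×12.011 + 19×1.008 + 1×14.007 + 4×15.999 = 253.30 g/mol.

253.30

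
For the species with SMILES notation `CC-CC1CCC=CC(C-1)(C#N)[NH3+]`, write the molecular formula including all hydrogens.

C11H19N2+

Heavy atoms from the SMILES: 11 C, 2 N.
Implicit hydrogens by atom environment:
  5 × C: 2 H each → 10
  3 × C: 1 H each → 3
  2 × C: no H
  1 × C: 3 H
  1 × N (charge +1): 3 H
  1 × N: no H
  Total hydrogens = 19.
Net charge +1.
Molecular formula: C11H19N2+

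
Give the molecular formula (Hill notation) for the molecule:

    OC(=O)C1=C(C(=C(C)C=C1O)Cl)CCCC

Heavy atoms from the SMILES: 12 C, 1 Cl, 3 O.
Implicit hydrogens by atom environment:
  5 × C (aromatic): no H
  3 × C: 2 H each → 6
  2 × C: 3 H each → 6
  2 × O: 1 H each → 2
  1 × C (aromatic): 1 H
  1 × C: no H
  1 × Cl: no H
  1 × O: no H
  Total hydrogens = 15.
Molecular formula: C12H15ClO3

C12H15ClO3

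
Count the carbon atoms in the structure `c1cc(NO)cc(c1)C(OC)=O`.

The symbol for carbon appears 8 times in the SMILES. Lowercase c denotes aromatic carbon and counts toward C.

8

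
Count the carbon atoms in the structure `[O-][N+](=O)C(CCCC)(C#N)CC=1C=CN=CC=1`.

The symbol for carbon appears 12 times in the SMILES.

12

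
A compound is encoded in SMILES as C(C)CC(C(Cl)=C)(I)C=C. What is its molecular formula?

C8H12ClI

Heavy atoms from the SMILES: 8 C, 1 Cl, 1 I.
Implicit hydrogens by atom environment:
  4 × C: 2 H each → 8
  2 × C: no H
  1 × C: 3 H
  1 × C: 1 H
  1 × Cl: no H
  1 × I: no H
  Total hydrogens = 12.
Molecular formula: C8H12ClI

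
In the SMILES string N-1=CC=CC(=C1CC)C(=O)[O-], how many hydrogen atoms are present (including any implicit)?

8

Hydrogens are implicit in SMILES; fill each atom to its normal valence:
  3 × C (aromatic): 1 H each → 3
  2 × C (aromatic): no H
  1 × C: 3 H
  1 × C: 2 H
  1 × C: no H
  1 × N (aromatic): no H
  1 × O: no H
  1 × O (charge -1): no H
  Total hydrogens = 8.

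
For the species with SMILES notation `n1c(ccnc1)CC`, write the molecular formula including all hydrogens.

Heavy atoms from the SMILES: 6 C, 2 N.
Implicit hydrogens by atom environment:
  3 × C (aromatic): 1 H each → 3
  2 × N (aromatic): no H
  1 × C: 3 H
  1 × C: 2 H
  1 × C (aromatic): no H
  Total hydrogens = 8.
Molecular formula: C6H8N2

C6H8N2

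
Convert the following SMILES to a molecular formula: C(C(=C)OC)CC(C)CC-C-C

Heavy atoms from the SMILES: 11 C, 1 O.
Implicit hydrogens by atom environment:
  6 × C: 2 H each → 12
  3 × C: 3 H each → 9
  1 × C: 1 H
  1 × C: no H
  1 × O: no H
  Total hydrogens = 22.
Molecular formula: C11H22O

C11H22O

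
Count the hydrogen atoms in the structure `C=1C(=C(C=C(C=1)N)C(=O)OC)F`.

8

Hydrogens are implicit in SMILES; fill each atom to its normal valence:
  3 × C (aromatic): 1 H each → 3
  3 × C (aromatic): no H
  2 × O: no H
  1 × C: 3 H
  1 × C: no H
  1 × F: no H
  1 × N: 2 H
  Total hydrogens = 8.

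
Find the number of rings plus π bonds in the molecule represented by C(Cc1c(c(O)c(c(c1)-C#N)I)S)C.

Molecular formula from the SMILES: C10H10INOS.
DoU = (2C + 2 + N − H − X)/2 = (2·10 + 2 + 1 − 10 − 1)/2 = 12/2 = 6.
(Structurally: 1 ring(s) + 5 π bond(s) = 6.)

6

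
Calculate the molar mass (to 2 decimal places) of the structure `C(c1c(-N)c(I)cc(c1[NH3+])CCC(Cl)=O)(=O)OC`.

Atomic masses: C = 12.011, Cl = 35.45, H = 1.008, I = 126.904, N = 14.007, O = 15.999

Molecular formula: C11H13ClIN2O3+.
M = 11×12.011 + 1×35.45 + 13×1.008 + 1×126.904 + 2×14.007 + 3×15.999 = 383.59 g/mol.

383.59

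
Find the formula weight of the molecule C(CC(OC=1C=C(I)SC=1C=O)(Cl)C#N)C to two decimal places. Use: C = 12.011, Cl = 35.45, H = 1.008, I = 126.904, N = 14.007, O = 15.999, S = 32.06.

Molecular formula: C10H9ClINO2S.
M = 10×12.011 + 1×35.45 + 9×1.008 + 1×126.904 + 1×14.007 + 2×15.999 + 1×32.06 = 369.60 g/mol.

369.60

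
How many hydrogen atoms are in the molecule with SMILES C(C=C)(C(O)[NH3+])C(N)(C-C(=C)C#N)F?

Hydrogens are implicit in SMILES; fill each atom to its normal valence:
  3 × C: 2 H each → 6
  3 × C: 1 H each → 3
  3 × C: no H
  1 × F: no H
  1 × N (charge +1): 3 H
  1 × N: 2 H
  1 × N: no H
  1 × O: 1 H
  Total hydrogens = 15.

15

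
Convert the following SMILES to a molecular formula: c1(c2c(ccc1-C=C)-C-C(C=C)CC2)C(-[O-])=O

C15H15O2-

Heavy atoms from the SMILES: 15 C, 2 O.
Implicit hydrogens by atom environment:
  5 × C: 2 H each → 10
  4 × C (aromatic): no H
  3 × C: 1 H each → 3
  2 × C (aromatic): 1 H each → 2
  1 × C: no H
  1 × O: no H
  1 × O (charge -1): no H
  Total hydrogens = 15.
Net charge -1.
Molecular formula: C15H15O2-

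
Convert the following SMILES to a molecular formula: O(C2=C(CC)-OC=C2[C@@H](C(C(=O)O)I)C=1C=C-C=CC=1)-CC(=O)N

Heavy atoms from the SMILES: 17 C, 1 I, 1 N, 5 O.
Implicit hydrogens by atom environment:
  6 × C (aromatic): 1 H each → 6
  4 × C (aromatic): no H
  3 × O: no H
  2 × C: 2 H each → 4
  2 × C: 1 H each → 2
  2 × C: no H
  1 × C: 3 H
  1 × I: no H
  1 × N: 2 H
  1 × O: 1 H
  1 × O (aromatic): no H
  Total hydrogens = 18.
Molecular formula: C17H18INO5

C17H18INO5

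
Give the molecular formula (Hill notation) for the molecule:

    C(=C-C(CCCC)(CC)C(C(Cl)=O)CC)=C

Heavy atoms from the SMILES: 14 C, 1 Cl, 1 O.
Implicit hydrogens by atom environment:
  6 × C: 2 H each → 12
  3 × C: 3 H each → 9
  3 × C: no H
  2 × C: 1 H each → 2
  1 × Cl: no H
  1 × O: no H
  Total hydrogens = 23.
Molecular formula: C14H23ClO

C14H23ClO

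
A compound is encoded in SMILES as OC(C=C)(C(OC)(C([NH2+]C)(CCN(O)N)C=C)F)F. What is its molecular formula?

C11H22F2N3O3+

Heavy atoms from the SMILES: 11 C, 2 F, 3 N, 3 O.
Implicit hydrogens by atom environment:
  4 × C: 2 H each → 8
  3 × C: no H
  2 × C: 3 H each → 6
  2 × C: 1 H each → 2
  2 × F: no H
  2 × O: 1 H each → 2
  1 × N: 2 H
  1 × N (charge +1): 2 H
  1 × N: no H
  1 × O: no H
  Total hydrogens = 22.
Net charge +1.
Molecular formula: C11H22F2N3O3+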